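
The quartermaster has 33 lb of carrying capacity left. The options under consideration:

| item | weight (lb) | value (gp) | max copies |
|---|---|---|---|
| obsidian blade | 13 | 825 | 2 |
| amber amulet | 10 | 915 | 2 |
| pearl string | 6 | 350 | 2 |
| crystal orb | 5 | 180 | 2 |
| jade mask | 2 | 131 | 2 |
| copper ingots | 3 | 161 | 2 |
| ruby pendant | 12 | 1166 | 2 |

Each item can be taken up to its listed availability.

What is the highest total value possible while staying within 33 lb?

2996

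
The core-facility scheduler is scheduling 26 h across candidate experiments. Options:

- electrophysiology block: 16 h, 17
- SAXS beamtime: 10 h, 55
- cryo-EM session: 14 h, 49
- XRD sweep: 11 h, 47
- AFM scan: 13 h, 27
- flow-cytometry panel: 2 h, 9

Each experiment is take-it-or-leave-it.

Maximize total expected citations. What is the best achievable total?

Taking the top-ratio experiments first gives SAXS beamtime + XRD sweep + flow-cytometry panel for 111 (23 h).
Replace XRD sweep with cryo-EM session: the trade gains 2 net, giving 113 at 26 h.
Next best is SAXS beamtime + XRD sweep + flow-cytometry panel at 111 (23 h) — short by 2.

113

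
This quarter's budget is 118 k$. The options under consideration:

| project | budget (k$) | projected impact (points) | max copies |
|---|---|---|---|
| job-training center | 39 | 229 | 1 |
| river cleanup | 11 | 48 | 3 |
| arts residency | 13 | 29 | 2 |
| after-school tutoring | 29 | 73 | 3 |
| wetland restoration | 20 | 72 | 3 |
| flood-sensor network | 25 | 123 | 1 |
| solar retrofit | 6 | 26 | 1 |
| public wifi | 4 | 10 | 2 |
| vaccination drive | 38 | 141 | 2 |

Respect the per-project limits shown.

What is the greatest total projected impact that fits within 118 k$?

By projected impact per k$: job-training center 5.87, flood-sensor network 4.92, river cleanup 4.36, solar retrofit 4.33 lead.
The ratio heuristic lands on job-training center + 3×river cleanup + flood-sensor network + solar retrofit + 2×public wifi (542) but leaves 7 k$ idle.
The 14 k$ tied up in solar retrofit and 2×public wifi is better spent on wetland restoration — total rises to 568 (117 k$).
Nothing else within 118 k$ beats 568.

568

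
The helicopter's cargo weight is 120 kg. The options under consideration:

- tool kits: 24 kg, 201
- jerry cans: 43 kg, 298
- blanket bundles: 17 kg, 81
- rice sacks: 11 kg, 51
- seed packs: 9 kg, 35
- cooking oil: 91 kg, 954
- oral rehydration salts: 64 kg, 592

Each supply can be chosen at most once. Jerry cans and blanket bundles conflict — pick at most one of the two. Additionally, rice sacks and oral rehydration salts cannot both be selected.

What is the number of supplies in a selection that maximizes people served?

2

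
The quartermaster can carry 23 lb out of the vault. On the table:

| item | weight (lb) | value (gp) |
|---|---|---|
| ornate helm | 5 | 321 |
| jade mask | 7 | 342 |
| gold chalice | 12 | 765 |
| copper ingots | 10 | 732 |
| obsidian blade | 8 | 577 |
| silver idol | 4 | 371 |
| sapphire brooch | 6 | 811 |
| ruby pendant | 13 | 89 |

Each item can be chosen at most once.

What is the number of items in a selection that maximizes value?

4

Best achievable value is 2080.
For example ornate helm + obsidian blade + silver idol + sapphire brooch achieves it, using 23 lb.
Every optimal selection uses 4 items.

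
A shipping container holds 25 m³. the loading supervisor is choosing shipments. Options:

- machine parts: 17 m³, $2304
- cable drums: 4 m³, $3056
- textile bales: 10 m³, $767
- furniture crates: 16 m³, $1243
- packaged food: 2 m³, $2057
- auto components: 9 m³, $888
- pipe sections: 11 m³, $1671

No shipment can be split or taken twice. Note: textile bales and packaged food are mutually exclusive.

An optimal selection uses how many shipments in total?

Optimal total is 7417.
For example machine parts + cable drums + packaged food achieves it, using 23 m³.
Every optimal selection uses 3 shipments.

3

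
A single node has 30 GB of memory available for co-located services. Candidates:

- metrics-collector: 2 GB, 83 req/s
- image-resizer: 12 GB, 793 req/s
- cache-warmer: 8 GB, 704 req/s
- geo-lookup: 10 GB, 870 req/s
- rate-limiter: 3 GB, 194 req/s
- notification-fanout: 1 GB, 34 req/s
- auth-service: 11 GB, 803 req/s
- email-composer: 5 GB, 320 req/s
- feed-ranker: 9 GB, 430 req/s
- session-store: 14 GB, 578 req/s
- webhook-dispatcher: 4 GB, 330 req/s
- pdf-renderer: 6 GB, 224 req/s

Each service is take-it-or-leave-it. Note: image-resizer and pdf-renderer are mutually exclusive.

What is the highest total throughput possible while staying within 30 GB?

2418

Ranking by ratio (throughput/GB): cache-warmer 88.00, geo-lookup 87.00, webhook-dispatcher 82.50.
Cache-warmer + geo-lookup + rate-limiter + email-composer + webhook-dispatcher uses 30 of the 30 GB and totals 2418.
Nothing else feasible within 30 GB beats 2418.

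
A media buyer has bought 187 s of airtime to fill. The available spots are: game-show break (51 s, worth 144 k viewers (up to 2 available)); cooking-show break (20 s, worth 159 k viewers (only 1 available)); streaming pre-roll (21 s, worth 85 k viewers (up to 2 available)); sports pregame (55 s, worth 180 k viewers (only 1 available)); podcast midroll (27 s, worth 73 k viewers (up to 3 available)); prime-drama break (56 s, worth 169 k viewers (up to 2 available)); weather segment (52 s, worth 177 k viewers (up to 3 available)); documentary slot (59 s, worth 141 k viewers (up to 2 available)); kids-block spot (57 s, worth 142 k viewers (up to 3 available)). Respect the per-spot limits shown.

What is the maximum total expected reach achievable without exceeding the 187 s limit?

693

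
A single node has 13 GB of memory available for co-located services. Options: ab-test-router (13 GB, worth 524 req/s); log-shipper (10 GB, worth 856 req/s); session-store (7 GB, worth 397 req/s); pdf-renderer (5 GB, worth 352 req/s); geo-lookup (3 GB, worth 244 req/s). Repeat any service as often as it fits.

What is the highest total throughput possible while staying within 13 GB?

Best packing: log-shipper + geo-lookup — 13 GB, 1100 total.

1100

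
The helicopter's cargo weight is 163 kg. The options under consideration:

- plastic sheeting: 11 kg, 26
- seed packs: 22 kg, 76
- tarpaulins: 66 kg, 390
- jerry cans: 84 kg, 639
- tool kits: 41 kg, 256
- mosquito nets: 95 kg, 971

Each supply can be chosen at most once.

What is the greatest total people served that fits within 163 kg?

1361

The ratio heuristic lands on seed packs + tool kits + mosquito nets (1303) but leaves 5 kg idle.
Dropping seed packs and tool kits frees 63 kg; slotting in tarpaulins (66 kg) lifts the total to 1361 at 161 kg.
Next best is seed packs + tool kits + mosquito nets at 1303 (158 kg) — short by 58.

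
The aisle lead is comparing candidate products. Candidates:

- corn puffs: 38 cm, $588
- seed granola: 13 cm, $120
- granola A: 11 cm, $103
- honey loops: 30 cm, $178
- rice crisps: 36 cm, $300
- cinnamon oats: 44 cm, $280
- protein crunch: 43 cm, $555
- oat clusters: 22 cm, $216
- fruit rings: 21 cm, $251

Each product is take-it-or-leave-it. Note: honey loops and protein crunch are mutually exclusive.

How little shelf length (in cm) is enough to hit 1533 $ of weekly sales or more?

124

Look for the lowest-shelf combination reaching 1533.
Taking corn puffs + protein crunch + oat clusters + fruit rings gives 1610 (≥ 1533) for 124 cm.
Below 124 cm the best achievable stays under 1533.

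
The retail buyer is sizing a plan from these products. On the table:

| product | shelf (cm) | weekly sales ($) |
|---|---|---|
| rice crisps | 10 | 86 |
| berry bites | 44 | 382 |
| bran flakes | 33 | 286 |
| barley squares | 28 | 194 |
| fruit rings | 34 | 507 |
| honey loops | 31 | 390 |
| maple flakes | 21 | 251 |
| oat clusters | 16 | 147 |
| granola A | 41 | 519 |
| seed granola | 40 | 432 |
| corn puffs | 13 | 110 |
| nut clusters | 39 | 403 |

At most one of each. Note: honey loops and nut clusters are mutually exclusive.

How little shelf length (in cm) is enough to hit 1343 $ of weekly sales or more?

106

Minimise cm subject to total weekly sales ≥ 1343.
fruit rings + honey loops + granola A reaches 1416 using 106 cm.
No combination under 106 cm hits 1343.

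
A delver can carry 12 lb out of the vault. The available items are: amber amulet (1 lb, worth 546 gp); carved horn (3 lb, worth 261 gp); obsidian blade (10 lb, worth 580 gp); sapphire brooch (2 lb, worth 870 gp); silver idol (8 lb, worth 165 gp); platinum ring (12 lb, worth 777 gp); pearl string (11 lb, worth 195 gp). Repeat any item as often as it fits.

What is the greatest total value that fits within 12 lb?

6552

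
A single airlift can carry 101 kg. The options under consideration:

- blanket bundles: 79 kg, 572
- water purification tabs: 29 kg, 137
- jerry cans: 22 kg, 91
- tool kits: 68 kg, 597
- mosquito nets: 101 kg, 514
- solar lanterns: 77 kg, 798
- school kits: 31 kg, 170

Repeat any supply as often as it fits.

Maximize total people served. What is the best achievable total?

889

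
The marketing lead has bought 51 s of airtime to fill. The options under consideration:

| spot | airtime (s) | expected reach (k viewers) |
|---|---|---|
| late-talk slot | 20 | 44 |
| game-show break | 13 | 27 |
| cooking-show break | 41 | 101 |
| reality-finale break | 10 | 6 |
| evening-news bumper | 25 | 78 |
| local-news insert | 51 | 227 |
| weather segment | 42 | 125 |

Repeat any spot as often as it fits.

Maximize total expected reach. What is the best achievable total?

Density check — local-news insert 4.45, evening-news bumper 3.12, weather segment 2.98, cooking-show break 2.46 are the best per s.
The ratio ordering already packs tightly: local-news insert, 51 s, 227.
No other feasible combination exceeds 227.

227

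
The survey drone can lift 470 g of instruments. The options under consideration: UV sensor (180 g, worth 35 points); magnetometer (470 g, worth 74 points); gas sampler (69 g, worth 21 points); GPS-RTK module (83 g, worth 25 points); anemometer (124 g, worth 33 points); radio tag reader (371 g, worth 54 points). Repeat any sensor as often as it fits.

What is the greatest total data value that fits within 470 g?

142

A density-first pass picks 6×gas sampler — 126 at 414 g.
Replace 4×gas sampler with 4×GPS-RTK module: the trade gains 16 net, giving 142 at 470 g.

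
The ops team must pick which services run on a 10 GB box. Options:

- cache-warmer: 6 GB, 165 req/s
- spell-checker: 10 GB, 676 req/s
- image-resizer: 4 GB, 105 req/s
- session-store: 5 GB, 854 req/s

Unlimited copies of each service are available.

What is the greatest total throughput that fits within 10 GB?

The ratio ordering already packs tightly: 2×session-store, 10 GB, 1708.
Nothing else within 10 GB beats 1708.

1708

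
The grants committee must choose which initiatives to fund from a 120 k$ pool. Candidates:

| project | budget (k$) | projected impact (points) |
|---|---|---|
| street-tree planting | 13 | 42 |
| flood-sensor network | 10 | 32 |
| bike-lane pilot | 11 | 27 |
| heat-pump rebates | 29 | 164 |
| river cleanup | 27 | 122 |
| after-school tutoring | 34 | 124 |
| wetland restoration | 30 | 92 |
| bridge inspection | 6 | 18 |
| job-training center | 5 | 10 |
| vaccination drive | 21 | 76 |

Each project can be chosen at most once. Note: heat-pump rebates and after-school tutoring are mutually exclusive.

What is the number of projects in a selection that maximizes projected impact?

5

The maximum projected impact within 120 k$ is 496.
For example street-tree planting + heat-pump rebates + river cleanup + wetland restoration + vaccination drive achieves it, using 120 k$.
Any selection reaching 496 contains exactly 5 projects.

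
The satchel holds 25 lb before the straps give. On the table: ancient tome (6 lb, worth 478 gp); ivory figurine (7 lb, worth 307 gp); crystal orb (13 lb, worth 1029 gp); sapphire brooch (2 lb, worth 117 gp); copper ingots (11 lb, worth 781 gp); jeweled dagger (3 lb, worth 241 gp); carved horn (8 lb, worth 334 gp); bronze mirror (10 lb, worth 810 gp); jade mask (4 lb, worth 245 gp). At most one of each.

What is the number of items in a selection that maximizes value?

3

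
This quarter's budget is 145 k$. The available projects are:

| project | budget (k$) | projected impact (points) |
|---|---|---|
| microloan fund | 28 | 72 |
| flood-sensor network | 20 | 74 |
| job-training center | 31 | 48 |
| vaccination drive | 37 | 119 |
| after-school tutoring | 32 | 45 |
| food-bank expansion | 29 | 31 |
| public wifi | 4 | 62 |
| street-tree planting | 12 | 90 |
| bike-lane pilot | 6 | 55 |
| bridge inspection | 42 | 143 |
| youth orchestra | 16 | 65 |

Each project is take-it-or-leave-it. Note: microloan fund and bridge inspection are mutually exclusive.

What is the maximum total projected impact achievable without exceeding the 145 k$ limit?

608

Best packing: flood-sensor network + vaccination drive + public wifi + street-tree planting + bike-lane pilot + bridge inspection + youth orchestra — 137 k$, 608 total.
Nothing else feasible within 145 k$ beats 608.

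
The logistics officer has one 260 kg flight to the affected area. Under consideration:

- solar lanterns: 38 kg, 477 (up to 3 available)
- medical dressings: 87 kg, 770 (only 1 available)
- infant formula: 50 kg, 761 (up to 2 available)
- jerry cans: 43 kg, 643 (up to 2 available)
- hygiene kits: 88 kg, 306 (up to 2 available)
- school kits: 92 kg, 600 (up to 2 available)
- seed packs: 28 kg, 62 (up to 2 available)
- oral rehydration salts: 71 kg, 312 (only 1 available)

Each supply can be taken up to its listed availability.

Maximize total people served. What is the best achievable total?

Filling by ratio: solar lanterns + 2×infant formula + 2×jerry cans + seed packs for 3347, with 8 kg left unused.
Dropping jerry cans and seed packs frees 71 kg; slotting in 2×solar lanterns (76 kg) lifts the total to 3596 at 257 kg.
That's the maximum — no swap from here does better than 3596.

3596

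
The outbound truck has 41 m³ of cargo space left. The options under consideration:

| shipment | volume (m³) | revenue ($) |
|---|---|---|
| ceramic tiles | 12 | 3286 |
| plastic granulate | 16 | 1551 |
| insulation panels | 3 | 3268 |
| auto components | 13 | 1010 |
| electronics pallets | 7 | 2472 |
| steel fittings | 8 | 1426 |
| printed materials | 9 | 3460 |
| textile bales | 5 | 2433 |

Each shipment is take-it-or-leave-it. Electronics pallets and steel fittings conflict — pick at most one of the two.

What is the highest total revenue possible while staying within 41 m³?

Best packing: ceramic tiles + insulation panels + electronics pallets + printed materials + textile bales — 36 m³, 14919 total.
Runner-up ceramic tiles + insulation panels + steel fittings + printed materials + textile bales tops out at 13873.

14919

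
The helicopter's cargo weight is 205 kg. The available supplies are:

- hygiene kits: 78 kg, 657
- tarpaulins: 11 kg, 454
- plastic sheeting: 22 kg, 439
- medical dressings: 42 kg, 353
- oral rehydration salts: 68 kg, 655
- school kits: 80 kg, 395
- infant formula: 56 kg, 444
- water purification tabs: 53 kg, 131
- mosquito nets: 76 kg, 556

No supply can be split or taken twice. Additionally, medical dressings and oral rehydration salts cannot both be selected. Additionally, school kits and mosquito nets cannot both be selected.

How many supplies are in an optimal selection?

Best achievable people served is 2205.
hygiene kits + tarpaulins + plastic sheeting + oral rehydration salts hits 2205 at 179 kg.
All optima have 4 supplies.

4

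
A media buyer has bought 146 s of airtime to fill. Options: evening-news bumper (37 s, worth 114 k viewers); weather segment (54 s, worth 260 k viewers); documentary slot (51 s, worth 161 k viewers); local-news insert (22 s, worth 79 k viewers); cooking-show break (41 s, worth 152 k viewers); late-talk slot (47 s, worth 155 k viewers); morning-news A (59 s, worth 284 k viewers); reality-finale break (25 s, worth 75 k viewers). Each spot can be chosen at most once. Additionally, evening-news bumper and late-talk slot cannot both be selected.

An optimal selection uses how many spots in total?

Optimal total is 623.
weather segment + local-news insert + morning-news A hits 623 at 135 s.
Every optimal selection uses 3 spots.

3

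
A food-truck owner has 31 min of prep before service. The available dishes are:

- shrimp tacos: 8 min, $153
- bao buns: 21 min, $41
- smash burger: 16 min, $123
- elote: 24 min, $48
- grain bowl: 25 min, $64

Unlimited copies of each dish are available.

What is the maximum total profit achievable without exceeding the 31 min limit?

Best packing: 3×shrimp tacos — 24 min, 459 total.
The spare 7 min is too small for any remaining dish, and no exchange beats 459.

459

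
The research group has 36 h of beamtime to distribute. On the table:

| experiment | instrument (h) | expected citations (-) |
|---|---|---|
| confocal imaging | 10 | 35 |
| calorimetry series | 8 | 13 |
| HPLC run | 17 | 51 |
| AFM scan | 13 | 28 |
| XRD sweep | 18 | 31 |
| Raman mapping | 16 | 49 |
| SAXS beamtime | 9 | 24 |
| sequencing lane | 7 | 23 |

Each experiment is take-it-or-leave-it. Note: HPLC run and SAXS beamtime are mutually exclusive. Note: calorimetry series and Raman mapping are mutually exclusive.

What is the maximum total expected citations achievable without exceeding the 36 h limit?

109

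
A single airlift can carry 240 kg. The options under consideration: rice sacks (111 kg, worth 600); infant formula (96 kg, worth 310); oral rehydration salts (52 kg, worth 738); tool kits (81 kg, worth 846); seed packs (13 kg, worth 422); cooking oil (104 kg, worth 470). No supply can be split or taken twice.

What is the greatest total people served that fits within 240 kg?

2054

By people served per kg: seed packs 32.46, oral rehydration salts 14.19, tool kits 10.44, rice sacks 5.41 lead.
Taking the top-ratio supplies first gives oral rehydration salts + tool kits + seed packs for 2006 (146 kg).
Dropping seed packs frees 13 kg; slotting in cooking oil (104 kg) lifts the total to 2054 at 237 kg.
Runner-up oral rehydration salts + tool kits + seed packs tops out at 2006.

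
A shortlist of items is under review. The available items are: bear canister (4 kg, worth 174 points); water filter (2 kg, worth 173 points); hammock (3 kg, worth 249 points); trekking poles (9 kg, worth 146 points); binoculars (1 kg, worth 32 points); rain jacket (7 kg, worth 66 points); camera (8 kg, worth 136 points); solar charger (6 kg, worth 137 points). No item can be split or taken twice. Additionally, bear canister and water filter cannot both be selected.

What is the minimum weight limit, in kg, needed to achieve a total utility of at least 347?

5

Need the lightest bundle worth ≥ 347.
water filter + hammock reaches 422 using 5 kg.
Any bundle with less than 5 kg falls short of 347.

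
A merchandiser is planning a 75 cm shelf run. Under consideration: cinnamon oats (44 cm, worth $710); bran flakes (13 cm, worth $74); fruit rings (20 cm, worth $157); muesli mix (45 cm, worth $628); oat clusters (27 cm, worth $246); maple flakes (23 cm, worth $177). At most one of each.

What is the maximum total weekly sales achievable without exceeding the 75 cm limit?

Taking cinnamon oats + oat clusters: 71 cm used, 956 in weekly sales.
Next best is cinnamon oats + maple flakes at 887 (67 cm) — short by 69.

956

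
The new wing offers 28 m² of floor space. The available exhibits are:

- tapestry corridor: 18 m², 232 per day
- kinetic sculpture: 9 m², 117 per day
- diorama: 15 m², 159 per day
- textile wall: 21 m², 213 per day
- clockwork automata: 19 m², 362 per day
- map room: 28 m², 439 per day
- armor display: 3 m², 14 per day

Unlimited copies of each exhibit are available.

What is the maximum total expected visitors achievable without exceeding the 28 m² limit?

Kinetic sculpture + clockwork automata uses 28 of the 28 m² and totals 479.
That's the maximum — no swap from here does better than 479.

479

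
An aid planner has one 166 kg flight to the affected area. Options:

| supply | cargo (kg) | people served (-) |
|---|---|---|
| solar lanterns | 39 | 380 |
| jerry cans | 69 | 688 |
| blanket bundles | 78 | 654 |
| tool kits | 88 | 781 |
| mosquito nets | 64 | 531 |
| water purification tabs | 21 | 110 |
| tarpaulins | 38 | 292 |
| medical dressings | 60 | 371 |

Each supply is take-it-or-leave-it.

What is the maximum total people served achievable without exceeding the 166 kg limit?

1469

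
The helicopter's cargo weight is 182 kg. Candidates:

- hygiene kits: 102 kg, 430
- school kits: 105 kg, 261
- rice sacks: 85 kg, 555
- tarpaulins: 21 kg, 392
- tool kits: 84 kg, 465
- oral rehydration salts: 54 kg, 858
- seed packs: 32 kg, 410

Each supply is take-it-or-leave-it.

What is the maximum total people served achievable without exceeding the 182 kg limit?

Density check — tarpaulins 18.67, oral rehydration salts 15.89, seed packs 12.81, rice sacks 6.53 are the best per kg.
Greedy by ratio would take tarpaulins + oral rehydration salts + seed packs: 107 kg used, total 1660.
Replace tarpaulins with rice sacks: the trade gains 163 net, giving 1823 at 171 kg.

1823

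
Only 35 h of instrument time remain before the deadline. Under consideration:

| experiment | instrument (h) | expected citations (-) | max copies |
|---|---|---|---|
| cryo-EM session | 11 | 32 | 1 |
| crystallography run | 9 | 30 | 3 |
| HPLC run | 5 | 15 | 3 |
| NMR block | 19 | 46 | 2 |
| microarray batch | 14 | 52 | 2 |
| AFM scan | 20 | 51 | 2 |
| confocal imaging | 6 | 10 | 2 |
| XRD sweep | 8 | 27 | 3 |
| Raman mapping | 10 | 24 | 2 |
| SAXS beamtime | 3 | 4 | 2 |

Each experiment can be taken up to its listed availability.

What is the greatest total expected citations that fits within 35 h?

121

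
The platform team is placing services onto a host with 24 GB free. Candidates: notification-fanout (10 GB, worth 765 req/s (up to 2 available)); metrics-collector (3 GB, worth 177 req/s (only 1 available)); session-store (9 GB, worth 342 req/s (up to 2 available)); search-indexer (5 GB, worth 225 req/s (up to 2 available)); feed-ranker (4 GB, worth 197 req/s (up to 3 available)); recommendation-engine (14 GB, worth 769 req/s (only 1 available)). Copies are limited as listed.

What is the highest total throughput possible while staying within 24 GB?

The ratio heuristic lands on 2×notification-fanout + metrics-collector (1707) but leaves 1 GB idle.
Replace metrics-collector with feed-ranker: the trade gains 20 net, giving 1727 at 24 GB.
Nothing else within 24 GB beats 1727.

1727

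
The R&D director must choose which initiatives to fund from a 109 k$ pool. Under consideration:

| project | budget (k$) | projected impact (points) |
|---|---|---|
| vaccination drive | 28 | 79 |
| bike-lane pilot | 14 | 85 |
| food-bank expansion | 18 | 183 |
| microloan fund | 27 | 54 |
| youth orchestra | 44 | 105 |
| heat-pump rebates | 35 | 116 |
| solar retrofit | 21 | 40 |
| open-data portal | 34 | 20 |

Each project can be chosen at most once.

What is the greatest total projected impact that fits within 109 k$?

Taking vaccination drive + bike-lane pilot + food-bank expansion + heat-pump rebates: 95 k$ used, 463 in projected impact.
The closest alternative, vaccination drive + bike-lane pilot + food-bank expansion + youth orchestra, reaches only 452.

463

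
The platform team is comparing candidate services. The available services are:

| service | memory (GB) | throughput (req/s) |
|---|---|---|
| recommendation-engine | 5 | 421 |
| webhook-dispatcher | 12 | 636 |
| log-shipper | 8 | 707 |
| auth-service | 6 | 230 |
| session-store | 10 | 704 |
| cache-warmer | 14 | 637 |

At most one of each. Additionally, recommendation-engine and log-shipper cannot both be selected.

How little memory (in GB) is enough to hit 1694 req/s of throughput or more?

27

Look for the lowest-memory combination reaching 1694.
recommendation-engine + webhook-dispatcher + session-store reaches 1761 using 27 GB.
Below 27 GB the best achievable stays under 1694.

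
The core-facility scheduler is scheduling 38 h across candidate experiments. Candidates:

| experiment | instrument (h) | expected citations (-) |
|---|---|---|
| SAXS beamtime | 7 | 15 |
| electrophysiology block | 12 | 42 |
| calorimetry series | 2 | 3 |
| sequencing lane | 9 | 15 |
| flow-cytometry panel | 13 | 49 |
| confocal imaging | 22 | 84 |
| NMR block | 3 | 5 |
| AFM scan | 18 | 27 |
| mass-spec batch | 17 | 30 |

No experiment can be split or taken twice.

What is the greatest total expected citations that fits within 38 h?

By expected citations per h: confocal imaging 3.82, flow-cytometry panel 3.77, electrophysiology block 3.50, SAXS beamtime 2.14 lead.
Flow-cytometry panel + confocal imaging + NMR block uses 38 of the 38 h and totals 138.
Next best is calorimetry series + flow-cytometry panel + confocal imaging at 136 (37 h) — short by 2.

138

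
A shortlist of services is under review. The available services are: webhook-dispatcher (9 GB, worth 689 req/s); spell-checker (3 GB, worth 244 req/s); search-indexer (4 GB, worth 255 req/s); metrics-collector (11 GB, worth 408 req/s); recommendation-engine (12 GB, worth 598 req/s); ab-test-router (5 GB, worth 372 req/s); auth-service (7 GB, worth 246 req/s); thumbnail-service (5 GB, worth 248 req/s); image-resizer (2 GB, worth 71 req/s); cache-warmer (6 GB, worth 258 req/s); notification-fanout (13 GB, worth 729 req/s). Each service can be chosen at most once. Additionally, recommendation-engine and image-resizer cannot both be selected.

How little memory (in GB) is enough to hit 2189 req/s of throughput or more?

Need the lightest bundle worth ≥ 2189.
webhook-dispatcher + spell-checker + search-indexer + ab-test-router + notification-fanout reaches 2289 using 34 GB.
Any bundle with less than 34 GB falls short of 2189.

34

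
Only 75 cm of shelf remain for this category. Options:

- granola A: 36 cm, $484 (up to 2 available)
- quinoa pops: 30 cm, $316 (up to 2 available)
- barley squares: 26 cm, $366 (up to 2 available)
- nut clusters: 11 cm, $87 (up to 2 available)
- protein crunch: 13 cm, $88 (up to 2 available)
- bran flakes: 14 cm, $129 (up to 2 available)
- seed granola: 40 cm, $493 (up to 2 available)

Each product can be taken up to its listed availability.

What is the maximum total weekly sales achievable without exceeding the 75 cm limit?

Taking the top-ratio products first gives 2×barley squares + bran flakes for 861 (66 cm).
Dropping 2×barley squares and bran flakes frees 66 cm; slotting in 2×granola A (72 cm) lifts the total to 968 at 72 cm.
Every other selection either busts 75 cm or exceeds an availability limit or fails to beat 968.

968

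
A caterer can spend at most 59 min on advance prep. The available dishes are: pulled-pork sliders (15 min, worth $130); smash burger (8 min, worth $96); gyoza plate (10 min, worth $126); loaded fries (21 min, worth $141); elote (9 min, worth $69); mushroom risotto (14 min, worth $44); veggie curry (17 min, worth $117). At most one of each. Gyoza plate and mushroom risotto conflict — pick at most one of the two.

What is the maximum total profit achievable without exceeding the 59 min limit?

The ratio ordering already packs tightly: pulled-pork sliders + smash burger + gyoza plate + elote + veggie curry, 59 min, 538.
Runner-up pulled-pork sliders + smash burger + gyoza plate + loaded fries tops out at 493.

538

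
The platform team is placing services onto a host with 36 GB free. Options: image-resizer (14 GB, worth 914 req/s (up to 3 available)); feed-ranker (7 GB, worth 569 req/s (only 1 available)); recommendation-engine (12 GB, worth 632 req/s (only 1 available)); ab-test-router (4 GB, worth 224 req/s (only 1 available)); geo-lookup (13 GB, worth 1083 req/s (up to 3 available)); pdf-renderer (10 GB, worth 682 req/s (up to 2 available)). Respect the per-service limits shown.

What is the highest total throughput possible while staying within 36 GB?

2848

Filling by ratio: feed-ranker + 2×geo-lookup for 2735, with 3 GB left unused.
The 7 GB tied up in feed-ranker is better spent on pdf-renderer — total rises to 2848 (36 GB).
Nothing else within 36 GB beats 2848.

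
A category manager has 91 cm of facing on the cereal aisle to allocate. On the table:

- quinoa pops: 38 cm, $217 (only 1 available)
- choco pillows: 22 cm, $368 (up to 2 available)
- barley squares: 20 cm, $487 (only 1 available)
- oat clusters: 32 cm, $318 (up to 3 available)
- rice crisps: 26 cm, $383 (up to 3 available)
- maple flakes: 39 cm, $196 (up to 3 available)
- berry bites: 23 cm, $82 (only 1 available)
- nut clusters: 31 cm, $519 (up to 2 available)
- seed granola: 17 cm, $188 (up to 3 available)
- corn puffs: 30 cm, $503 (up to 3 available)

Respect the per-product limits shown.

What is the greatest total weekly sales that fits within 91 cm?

1606

Density check — barley squares 24.35, corn puffs 16.77, nut clusters 16.74, choco pillows 16.73 are the best per cm.
Taking the top-ratio products first gives barley squares + 2×corn puffs for 1493 (80 cm).
Dropping 2×corn puffs frees 60 cm; slotting in 2×choco pillows + rice crisps (70 cm) lifts the total to 1606 at 90 cm.
Nothing else within 91 cm beats 1606.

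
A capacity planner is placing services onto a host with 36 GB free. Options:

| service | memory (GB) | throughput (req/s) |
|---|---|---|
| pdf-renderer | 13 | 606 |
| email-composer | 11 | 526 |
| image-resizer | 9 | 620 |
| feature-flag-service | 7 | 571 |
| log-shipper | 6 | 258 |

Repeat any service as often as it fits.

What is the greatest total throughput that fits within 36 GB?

2855

Best packing: 5×feature-flag-service — 35 GB, 2855 total.
That's the maximum — no swap from here does better than 2855.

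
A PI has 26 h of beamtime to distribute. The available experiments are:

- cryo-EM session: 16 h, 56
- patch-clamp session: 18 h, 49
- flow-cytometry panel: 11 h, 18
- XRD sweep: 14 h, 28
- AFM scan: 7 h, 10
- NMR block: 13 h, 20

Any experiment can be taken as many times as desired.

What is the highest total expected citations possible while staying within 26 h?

66

Best packing: cryo-EM session + AFM scan — 23 h, 66 total.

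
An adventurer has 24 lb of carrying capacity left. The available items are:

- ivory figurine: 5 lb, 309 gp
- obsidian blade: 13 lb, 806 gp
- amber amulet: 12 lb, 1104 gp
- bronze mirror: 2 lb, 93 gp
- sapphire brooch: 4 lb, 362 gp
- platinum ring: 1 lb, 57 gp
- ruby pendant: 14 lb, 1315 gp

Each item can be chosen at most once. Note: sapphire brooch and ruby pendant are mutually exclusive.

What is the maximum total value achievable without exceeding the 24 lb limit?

By value per lb: ruby pendant 93.93, amber amulet 92.00, sapphire brooch 90.50, obsidian blade 62.00 lead.
Best packing: ivory figurine + amber amulet + bronze mirror + sapphire brooch + platinum ring — 24 lb, 1925 total.
Next best is ivory figurine + amber amulet + bronze mirror + sapphire brooch at 1868 (23 lb) — short by 57.

1925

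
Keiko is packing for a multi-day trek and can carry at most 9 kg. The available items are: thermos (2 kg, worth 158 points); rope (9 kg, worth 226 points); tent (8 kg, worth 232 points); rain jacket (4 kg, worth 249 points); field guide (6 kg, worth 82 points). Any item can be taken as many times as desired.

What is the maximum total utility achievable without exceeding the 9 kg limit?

632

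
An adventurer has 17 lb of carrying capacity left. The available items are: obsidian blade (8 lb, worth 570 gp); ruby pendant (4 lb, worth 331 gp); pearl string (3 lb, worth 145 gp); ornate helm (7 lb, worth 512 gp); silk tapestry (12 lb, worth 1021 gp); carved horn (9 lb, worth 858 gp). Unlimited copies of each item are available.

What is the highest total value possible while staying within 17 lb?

1520

Ranking by ratio (value/lb): carved horn 95.33, silk tapestry 85.08, ruby pendant 82.75.
Best packing: 2×ruby pendant + carved horn — 17 lb, 1520 total.
No other feasible combination exceeds 1520.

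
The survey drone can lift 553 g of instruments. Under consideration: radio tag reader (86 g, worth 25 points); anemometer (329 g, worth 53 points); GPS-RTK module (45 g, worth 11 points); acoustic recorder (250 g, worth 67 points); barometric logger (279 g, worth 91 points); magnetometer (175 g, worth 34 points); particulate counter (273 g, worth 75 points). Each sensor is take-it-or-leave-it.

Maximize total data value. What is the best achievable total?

166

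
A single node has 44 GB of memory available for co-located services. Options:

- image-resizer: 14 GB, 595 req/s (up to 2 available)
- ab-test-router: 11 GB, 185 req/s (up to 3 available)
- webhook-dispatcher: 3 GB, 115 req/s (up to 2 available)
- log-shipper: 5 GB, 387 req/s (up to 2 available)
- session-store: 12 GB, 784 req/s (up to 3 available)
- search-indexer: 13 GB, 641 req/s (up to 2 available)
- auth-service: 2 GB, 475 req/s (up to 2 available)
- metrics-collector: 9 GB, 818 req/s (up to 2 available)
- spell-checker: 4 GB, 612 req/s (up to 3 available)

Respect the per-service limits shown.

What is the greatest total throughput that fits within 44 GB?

2×log-shipper + 2×auth-service + 2×metrics-collector + 3×spell-checker uses 44 of the 44 GB and totals 5196.
Every other selection either busts 44 GB or exceeds an availability limit or fails to beat 5196.

5196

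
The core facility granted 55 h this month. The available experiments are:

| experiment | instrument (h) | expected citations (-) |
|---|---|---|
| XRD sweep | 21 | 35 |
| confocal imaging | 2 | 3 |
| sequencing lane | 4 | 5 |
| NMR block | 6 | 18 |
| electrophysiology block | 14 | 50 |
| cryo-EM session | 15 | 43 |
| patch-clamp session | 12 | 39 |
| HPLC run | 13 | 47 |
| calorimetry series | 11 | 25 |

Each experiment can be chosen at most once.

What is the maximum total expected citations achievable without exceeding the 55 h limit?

Ranking by ratio (expected citations/h): HPLC run 3.62, electrophysiology block 3.57, patch-clamp session 3.25, NMR block 3.00.
Greedy by ratio would take confocal imaging + sequencing lane + NMR block + electrophysiology block + patch-clamp session + HPLC run: 51 h used, total 162.
Dropping confocal imaging and sequencing lane and NMR block frees 12 h; slotting in cryo-EM session (15 h) lifts the total to 179 at 54 h.
The spare 1 h is too small for any remaining experiment, and no exchange beats 179.

179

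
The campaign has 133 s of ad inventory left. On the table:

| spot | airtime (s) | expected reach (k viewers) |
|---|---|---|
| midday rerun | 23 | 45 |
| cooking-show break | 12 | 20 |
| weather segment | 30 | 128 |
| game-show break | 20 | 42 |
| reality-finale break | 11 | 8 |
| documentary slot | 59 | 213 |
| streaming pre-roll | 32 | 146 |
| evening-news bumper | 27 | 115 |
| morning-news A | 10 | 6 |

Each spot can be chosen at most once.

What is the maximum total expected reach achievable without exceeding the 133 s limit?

Density check — streaming pre-roll 4.56, weather segment 4.27, evening-news bumper 4.26, documentary slot 3.61 are the best per s.
Greedy by ratio would take midday rerun + weather segment + game-show break + streaming pre-roll + evening-news bumper: 132 s used, total 476.
Reworking the packing: cooking-show break + weather segment + documentary slot + streaming pre-roll uses 133 s and improves the total to 507.

507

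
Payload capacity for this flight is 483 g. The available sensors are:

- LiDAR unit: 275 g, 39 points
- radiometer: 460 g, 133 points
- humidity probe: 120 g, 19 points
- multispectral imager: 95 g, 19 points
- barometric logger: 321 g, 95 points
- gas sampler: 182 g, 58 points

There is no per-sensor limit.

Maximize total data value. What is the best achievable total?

135

Multispectral imager + 2×gas sampler uses 459 of the 483 g and totals 135.
Nothing else within 483 g beats 135.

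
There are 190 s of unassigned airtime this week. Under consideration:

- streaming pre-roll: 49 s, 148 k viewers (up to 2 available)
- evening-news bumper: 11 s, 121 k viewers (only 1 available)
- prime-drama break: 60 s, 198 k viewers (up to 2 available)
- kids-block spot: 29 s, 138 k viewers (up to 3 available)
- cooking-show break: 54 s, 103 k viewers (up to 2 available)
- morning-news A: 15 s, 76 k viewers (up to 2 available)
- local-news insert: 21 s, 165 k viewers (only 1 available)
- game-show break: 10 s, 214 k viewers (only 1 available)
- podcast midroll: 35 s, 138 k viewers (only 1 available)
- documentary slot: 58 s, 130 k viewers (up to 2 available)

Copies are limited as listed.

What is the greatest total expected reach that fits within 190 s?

1128

Ranking by ratio (expected reach/s): game-show break 21.40, evening-news bumper 11.00, local-news insert 7.86, morning-news A 5.07.
Filling by ratio: evening-news bumper + 3×kids-block spot + 2×morning-news A + local-news insert + game-show break for 1066, with 31 s left unused.
The 15 s tied up in morning-news A is better spent on podcast midroll — total rises to 1128 (179 s).
Every other selection either busts 190 s or exceeds an availability limit or fails to beat 1128.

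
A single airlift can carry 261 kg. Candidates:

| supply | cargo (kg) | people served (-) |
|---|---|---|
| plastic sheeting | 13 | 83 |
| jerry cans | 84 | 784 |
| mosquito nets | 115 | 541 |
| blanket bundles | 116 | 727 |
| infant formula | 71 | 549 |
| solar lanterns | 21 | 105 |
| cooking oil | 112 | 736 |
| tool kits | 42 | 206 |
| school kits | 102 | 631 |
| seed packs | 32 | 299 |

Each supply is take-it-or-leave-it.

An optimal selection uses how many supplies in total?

The maximum people served within 261 kg is 1964.
For example jerry cans + infant formula + school kits achieves it, using 257 kg.
All optima have 3 supplies.

3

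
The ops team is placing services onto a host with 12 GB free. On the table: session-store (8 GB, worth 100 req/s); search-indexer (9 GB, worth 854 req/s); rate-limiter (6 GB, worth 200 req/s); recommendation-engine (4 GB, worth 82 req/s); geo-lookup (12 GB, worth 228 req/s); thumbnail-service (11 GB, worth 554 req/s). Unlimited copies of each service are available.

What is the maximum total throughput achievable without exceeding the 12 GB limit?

854

Taking search-indexer: 9 GB used, 854 in throughput.
The spare 3 GB is too small for any remaining service, and no exchange beats 854.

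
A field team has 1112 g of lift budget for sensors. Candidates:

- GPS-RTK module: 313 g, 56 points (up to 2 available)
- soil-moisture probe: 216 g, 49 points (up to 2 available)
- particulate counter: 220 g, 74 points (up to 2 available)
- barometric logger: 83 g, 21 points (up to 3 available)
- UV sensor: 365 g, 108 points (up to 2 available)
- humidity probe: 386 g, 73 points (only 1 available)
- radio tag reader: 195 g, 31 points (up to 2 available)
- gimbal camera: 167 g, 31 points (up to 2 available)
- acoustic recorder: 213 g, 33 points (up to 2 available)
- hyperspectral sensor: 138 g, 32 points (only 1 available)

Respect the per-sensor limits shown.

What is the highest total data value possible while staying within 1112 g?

The ratio heuristic lands on 2×particulate counter + 3×barometric logger + UV sensor (319) but leaves 58 g idle.
Replace barometric logger with hyperspectral sensor: the trade gains 11 net, giving 330 at 1109 g.
That's the maximum — no swap from here does better than 330.

330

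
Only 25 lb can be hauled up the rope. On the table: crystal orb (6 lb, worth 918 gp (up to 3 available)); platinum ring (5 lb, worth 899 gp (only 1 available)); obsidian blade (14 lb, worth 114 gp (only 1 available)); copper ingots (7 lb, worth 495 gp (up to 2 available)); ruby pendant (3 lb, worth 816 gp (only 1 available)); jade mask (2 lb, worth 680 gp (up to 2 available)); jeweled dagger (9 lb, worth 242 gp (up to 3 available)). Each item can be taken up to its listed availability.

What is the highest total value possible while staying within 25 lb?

The ratio heuristic lands on 2×crystal orb + platinum ring + ruby pendant + 2×jade mask (4911) but leaves 1 lb idle.
The 5 lb tied up in platinum ring is better spent on crystal orb — total rises to 4930 (25 lb).

4930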